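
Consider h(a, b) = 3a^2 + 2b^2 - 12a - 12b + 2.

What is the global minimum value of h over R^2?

-28

h(a,b) separates as P(a) + Q(b) + 2, so its minimum is min P + min Q + 2.
P'(a) = 6a - 12 vanishes at a ∈ {2}; Q'(b) = 4b - 12 vanishes at b ∈ {3}.
Local minima of P (where P''>0): P(2)=-12. Local minima of Q: Q(3)=-18.
So the global minimum of h is P(2) + Q(3) + 2 = -12 − 18 + 2 = -28, attained at (2, 3).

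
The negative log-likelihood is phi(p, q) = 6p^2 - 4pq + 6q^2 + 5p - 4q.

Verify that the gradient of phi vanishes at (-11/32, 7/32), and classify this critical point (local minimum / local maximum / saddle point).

∇phi = (12p - 4q + 5, -4p + 12q - 4); substituting (-11/32, 7/32) gives ∇phi = (0, 0), so (-11/32, 7/32) is indeed a critical point.
The Hessian of phi is constant: H = [[12, -4], [-4, 12]].
det(H) = 12·12 − (-4)² = 128.
det(H) > 0 and tr(H) = 24 > 0, so H is positive definite and the point is a local minimum.

local minimum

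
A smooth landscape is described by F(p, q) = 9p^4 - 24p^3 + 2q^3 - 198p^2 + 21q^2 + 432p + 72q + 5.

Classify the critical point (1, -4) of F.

local maximum

The mixed partial ∂²F/∂p∂q is 0, so the Hessian at any point is diag(F_pp, F_qq) = diag(36(3p^2 - 4p - 11), 6(2q + 7)).
At (1, -4): H = diag(-432, -6).
Both eigenvalues are negative, so H is negative definite: a local maximum.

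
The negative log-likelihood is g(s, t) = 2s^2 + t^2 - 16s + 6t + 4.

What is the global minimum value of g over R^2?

-37

g(s,t) separates as P(s) + Q(t) + 4, so its minimum is min P + min Q + 4.
P'(s) = 4s - 16 vanishes at s ∈ {4}; Q'(t) = 2(t + 3) vanishes at t ∈ {-3}.
Local minima of P (where P''>0): P(4)=-32. Local minima of Q: Q(-3)=-9.
So the global minimum of g is P(4) + Q(-3) + 4 = -32 − 9 + 4 = -37, attained at (4, -3).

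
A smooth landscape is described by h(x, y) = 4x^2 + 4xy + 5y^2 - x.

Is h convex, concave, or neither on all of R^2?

h is quadratic, so its Hessian is the constant matrix H = [[8, 4], [4, 10]].
det(H) = 64, tr(H) = 18.
det(H) > 0 and tr(H) > 0, so H is positive definite everywhere: convex.

convex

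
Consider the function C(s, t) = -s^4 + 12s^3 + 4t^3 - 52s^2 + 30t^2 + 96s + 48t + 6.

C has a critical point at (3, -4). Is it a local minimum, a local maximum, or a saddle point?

saddle point

The mixed partial ∂²C/∂s∂t is 0, so the Hessian at any point is diag(C_ss, C_tt) = diag(4(-3s^2 + 18s - 26), 12(2t + 5)).
At (3, -4): H = diag(4, -36).
The eigenvalues have opposite signs, so H is indefinite: a saddle point.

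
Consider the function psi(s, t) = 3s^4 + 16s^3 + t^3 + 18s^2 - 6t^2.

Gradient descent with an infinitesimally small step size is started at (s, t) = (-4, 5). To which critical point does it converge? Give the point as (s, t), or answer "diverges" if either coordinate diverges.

(-3, 4)

psi is separable, so gradient descent decouples: s follows -∂psi/∂s, t follows -∂psi/∂t.
∂psi/∂s = 12s(s + 1)(s + 3); at s=-4 this is -144, so s increases.
∂psi/∂t = 3t(t - 4); at t=5 this is 15, so t decreases.
s converges to its nearest critical value -3 (a local min of the s-part); t converges to 4. The iterate converges to (-3, 4).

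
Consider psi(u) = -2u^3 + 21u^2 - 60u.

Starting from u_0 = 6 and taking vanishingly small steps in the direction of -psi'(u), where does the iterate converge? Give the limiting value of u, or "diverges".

psi'(u) = -6(u - 5)(u - 2), so psi'(6) = -24.
Gradient descent moves in the -psi' direction, i.e. u is increasing.
There is no critical point above u=6, and psi' keeps the same sign, so the iterate runs off to +∞.

diverges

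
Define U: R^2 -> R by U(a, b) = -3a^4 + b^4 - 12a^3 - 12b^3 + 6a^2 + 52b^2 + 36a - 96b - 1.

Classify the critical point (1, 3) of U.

local maximum

The mixed partial ∂²U/∂a∂b is 0, so the Hessian at any point is diag(U_aa, U_bb) = diag(12(-3a^2 - 6a + 1), 4(3b^2 - 18b + 26)).
At (1, 3): H = diag(-96, -4).
Both eigenvalues are negative, so H is negative definite: a local maximum.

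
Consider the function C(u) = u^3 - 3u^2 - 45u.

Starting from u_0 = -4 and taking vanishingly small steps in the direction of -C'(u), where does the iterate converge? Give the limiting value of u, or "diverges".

C'(u) = 3(u - 5)(u + 3), so C'(-4) = 27.
Gradient descent moves in the -C' direction, i.e. u is decreasing.
There is no critical point below u=-4, and C' keeps the same sign, so the iterate runs off to −∞.

diverges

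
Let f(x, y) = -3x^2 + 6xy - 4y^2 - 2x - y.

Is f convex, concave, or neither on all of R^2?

f is quadratic, so its Hessian is the constant matrix H = [[-6, 6], [6, -8]].
det(H) = 12, tr(H) = -14.
det(H) > 0 and tr(H) < 0, so H is negative definite everywhere: concave.

concave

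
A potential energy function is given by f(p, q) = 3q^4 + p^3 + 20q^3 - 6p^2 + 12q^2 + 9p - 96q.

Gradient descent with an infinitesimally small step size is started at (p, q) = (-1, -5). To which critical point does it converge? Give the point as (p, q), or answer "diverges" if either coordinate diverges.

f is separable, so gradient descent decouples: p follows -∂f/∂p, q follows -∂f/∂q.
∂f/∂p = 3(p - 3)(p - 1); at p=-1 this is 24, so p decreases.
∂f/∂q = 12(q - 1)(q + 2)(q + 4); at q=-5 this is -216, so q increases.
The p-coordinate has no critical point in that direction and runs off to infinity.

diverges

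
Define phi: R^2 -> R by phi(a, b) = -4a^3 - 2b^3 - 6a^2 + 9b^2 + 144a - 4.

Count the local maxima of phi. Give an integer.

phi separates as a function of a plus a function of b, so ∇phi=0 decouples.
∂phi/∂a = -12(a - 3)(a + 4) = 0 at a ∈ {-4, 3}; ∂phi/∂b = -6b(b - 3) = 0 at b ∈ {0, 3}.
The Hessian is diagonal: diag(phi_aa, phi_bb). Second derivatives: phi_aa(-4)=84, phi_aa(3)=-84; phi_bb(0)=18, phi_bb(3)=-18.
Local maxima occur where both diagonal entries negative: (3, 3). Count: 1.

1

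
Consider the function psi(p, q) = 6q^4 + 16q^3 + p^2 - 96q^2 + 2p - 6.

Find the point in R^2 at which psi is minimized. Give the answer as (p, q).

(-1, -4)

psi(p,q) separates as A(p) + B(q) − 6, so its minimum is min A + min B − 6.
A'(p) = 2p + 2 vanishes at p ∈ {-1}; B'(q) = 24q(q - 2)(q + 4) vanishes at q ∈ {-4, 0, 2}.
Local minima of A (where A''>0): A(-1)=-1. Local minima of B: B(-4)=-1024, B(2)=-160.
So the global minimum of psi is A(-1) + B(-4) − 6 = -1 − 1024 − 6 = -1031, attained at (-1, -4).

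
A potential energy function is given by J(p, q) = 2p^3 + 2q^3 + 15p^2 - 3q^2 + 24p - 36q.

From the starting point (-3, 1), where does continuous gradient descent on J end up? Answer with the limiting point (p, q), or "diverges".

J is separable, so gradient descent decouples: p follows -∂J/∂p, q follows -∂J/∂q.
∂J/∂p = 6(p + 1)(p + 4); at p=-3 this is -12, so p increases.
∂J/∂q = 6(q - 3)(q + 2); at q=1 this is -36, so q increases.
p converges to its nearest critical value -1 (a local min of the p-part); q converges to 3. The iterate converges to (-1, 3).

(-1, 3)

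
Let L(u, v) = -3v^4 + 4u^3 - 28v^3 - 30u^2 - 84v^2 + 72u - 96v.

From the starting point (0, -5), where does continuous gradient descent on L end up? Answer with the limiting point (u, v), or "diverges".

L is separable, so gradient descent decouples: u follows -∂L/∂u, v follows -∂L/∂v.
∂L/∂u = 12(u - 3)(u - 2); at u=0 this is 72, so u decreases.
∂L/∂v = -12(v + 1)(v + 2)(v + 4); at v=-5 this is 144, so v decreases.
The u-coordinate has no critical point in that direction and runs off to infinity.

diverges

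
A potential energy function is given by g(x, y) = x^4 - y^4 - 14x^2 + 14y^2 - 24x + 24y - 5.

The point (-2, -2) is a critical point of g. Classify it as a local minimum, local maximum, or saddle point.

saddle point

The mixed partial ∂²g/∂x∂y is 0, so the Hessian at any point is diag(g_xx, g_yy) = diag(4(3x^2 - 7), 4(-3y^2 + 7)).
At (-2, -2): H = diag(20, -20).
The eigenvalues have opposite signs, so H is indefinite: a saddle point.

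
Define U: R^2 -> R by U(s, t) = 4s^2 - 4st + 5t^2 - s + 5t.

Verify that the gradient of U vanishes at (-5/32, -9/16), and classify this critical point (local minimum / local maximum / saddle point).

∇U = (8s - 4t - 1, -4s + 10t + 5); substituting (-5/32, -9/16) gives ∇U = (0, 0), so (-5/32, -9/16) is indeed a critical point.
The Hessian of U is constant: H = [[8, -4], [-4, 10]].
det(H) = 8·10 − (-4)² = 64.
det(H) > 0 and tr(H) = 18 > 0, so H is positive definite and the point is a local minimum.

local minimum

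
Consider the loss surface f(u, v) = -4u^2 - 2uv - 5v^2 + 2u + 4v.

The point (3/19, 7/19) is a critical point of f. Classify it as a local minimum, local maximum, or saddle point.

The Hessian of f is constant: H = [[-8, -2], [-2, -10]].
det(H) = (-8)·(-10) − (-2)² = 76.
det(H) > 0 and tr(H) = -18 < 0, so H is negative definite and the point is a local maximum.

local maximum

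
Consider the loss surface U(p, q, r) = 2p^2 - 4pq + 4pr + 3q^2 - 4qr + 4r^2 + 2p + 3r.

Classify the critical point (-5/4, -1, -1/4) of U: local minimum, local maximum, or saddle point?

local minimum

The Hessian is constant: H = [[4, -4, 4], [-4, 6, -4], [4, -4, 8]].
Leading principal minors: Δ₁ = 4, Δ₂ = 8, Δ₃ = 32.
All leading minors are positive, so H is positive definite: a local minimum.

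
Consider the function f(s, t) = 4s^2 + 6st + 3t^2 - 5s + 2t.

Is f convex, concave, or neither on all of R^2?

convex

f is quadratic, so its Hessian is the constant matrix H = [[8, 6], [6, 6]].
det(H) = 12, tr(H) = 14.
det(H) > 0 and tr(H) > 0, so H is positive definite everywhere: convex.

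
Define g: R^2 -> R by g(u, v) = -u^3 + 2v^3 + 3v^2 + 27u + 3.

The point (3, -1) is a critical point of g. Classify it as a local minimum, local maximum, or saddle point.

local maximum

The mixed partial ∂²g/∂u∂v is 0, so the Hessian at any point is diag(g_uu, g_vv) = diag(-6u, 6(2v + 1)).
At (3, -1): H = diag(-18, -6).
Both eigenvalues are negative, so H is negative definite: a local maximum.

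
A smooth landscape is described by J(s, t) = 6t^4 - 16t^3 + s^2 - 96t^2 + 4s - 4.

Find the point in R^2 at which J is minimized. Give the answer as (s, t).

J(s,t) separates as P(s) + Q(t) − 4, so its minimum is min P + min Q − 4.
P'(s) = 2s + 4 vanishes at s ∈ {-2}; Q'(t) = 24t(t - 4)(t + 2) vanishes at t ∈ {-2, 0, 4}.
Local minima of P (where P''>0): P(-2)=-4. Local minima of Q: Q(-2)=-160, Q(4)=-1024.
So the global minimum of J is P(-2) + Q(4) − 4 = -4 − 1024 − 4 = -1032, attained at (-2, 4).

(-2, 4)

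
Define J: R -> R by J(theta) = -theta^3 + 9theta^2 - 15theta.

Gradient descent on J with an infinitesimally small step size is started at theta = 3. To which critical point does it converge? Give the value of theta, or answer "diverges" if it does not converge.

1

J'(theta) = -3(theta - 5)(theta - 1), so J'(3) = 12.
Gradient descent moves in the -J' direction, i.e. theta is decreasing.
The nearest critical point in that direction is theta = 1, where J'' = 12 > 0 (a local minimum). The iterate converges there.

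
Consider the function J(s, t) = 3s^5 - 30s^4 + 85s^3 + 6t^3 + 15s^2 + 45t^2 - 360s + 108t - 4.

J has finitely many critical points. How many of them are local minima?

2

J separates as a function of s plus a function of t, so ∇J=0 decouples.
∂J/∂s = 15(s - 4)(s - 3)(s - 2)(s + 1) = 0 at s ∈ {-1, 2, 3, 4}; ∂J/∂t = 18(t + 2)(t + 3) = 0 at t ∈ {-3, -2}.
The Hessian is diagonal: diag(J_ss, J_tt). Second derivatives: J_ss(-1)=-900, J_ss(2)=90, J_ss(3)=-60, J_ss(4)=150; J_tt(-3)=-18, J_tt(-2)=18.
Local minima occur where both diagonal entries positive: (2, -2), (4, -2). Count: 2.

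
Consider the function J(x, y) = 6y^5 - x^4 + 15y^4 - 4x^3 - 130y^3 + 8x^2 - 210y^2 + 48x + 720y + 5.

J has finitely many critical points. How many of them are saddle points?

6

J separates as a function of x plus a function of y, so ∇J=0 decouples.
∂J/∂x = -4(x - 2)(x + 2)(x + 3) = 0 at x ∈ {-3, -2, 2}; ∂J/∂y = 30(y - 3)(y - 1)(y + 2)(y + 4) = 0 at y ∈ {-4, -2, 1, 3}.
The Hessian is diagonal: diag(J_xx, J_yy). Second derivatives: J_xx(-3)=-20, J_xx(-2)=16, J_xx(2)=-80; J_yy(-4)=-2100, J_yy(-2)=900, J_yy(1)=-900, J_yy(3)=2100.
Saddle points occur where the two diagonal entries have opposite signs: (-3, -2), (-3, 3), (-2, -4), (-2, 1), (2, -2), (2, 3). Count: 6.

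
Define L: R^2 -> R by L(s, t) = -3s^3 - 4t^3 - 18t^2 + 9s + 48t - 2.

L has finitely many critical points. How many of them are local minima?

1

L separates as a function of s plus a function of t, so ∇L=0 decouples.
∂L/∂s = -9(s - 1)(s + 1) = 0 at s ∈ {-1, 1}; ∂L/∂t = -12(t - 1)(t + 4) = 0 at t ∈ {-4, 1}.
The Hessian is diagonal: diag(L_ss, L_tt). Second derivatives: L_ss(-1)=18, L_ss(1)=-18; L_tt(-4)=60, L_tt(1)=-60.
Local minima occur where both diagonal entries positive: (-1, -4). Count: 1.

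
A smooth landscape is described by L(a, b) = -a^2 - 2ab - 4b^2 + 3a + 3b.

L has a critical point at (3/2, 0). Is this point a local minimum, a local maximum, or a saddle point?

The Hessian of L is constant: H = [[-2, -2], [-2, -8]].
det(H) = (-2)·(-8) − (-2)² = 12.
det(H) > 0 and tr(H) = -10 < 0, so H is negative definite and the point is a local maximum.

local maximum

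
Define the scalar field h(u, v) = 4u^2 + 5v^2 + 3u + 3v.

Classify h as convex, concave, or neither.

h is quadratic, so its Hessian is the constant matrix H = [[8, 0], [0, 10]].
det(H) = 80, tr(H) = 18.
det(H) > 0 and tr(H) > 0, so H is positive definite everywhere: convex.

convex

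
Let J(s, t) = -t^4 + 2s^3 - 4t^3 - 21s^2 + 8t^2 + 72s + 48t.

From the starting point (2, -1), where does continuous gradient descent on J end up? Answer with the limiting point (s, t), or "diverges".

J is separable, so gradient descent decouples: s follows -∂J/∂s, t follows -∂J/∂t.
∂J/∂s = 6(s - 4)(s - 3); at s=2 this is 12, so s decreases.
∂J/∂t = -4(t - 2)(t + 2)(t + 3); at t=-1 this is 24, so t decreases.
The s-coordinate has no critical point in that direction and runs off to infinity.

diverges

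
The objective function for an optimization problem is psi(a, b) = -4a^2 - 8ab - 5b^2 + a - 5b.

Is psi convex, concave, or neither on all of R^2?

concave

psi is quadratic, so its Hessian is the constant matrix H = [[-8, -8], [-8, -10]].
det(H) = 16, tr(H) = -18.
det(H) > 0 and tr(H) < 0, so H is negative definite everywhere: concave.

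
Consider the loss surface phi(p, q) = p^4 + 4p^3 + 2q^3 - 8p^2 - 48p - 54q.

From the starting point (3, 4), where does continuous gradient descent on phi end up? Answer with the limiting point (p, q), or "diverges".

phi is separable, so gradient descent decouples: p follows -∂phi/∂p, q follows -∂phi/∂q.
∂phi/∂p = 4(p - 2)(p + 2)(p + 3); at p=3 this is 120, so p decreases.
∂phi/∂q = 6(q - 3)(q + 3); at q=4 this is 42, so q decreases.
p converges to its nearest critical value 2 (a local min of the p-part); q converges to 3. The iterate converges to (2, 3).

(2, 3)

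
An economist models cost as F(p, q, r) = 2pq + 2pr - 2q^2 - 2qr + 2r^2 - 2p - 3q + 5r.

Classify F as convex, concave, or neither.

F is quadratic, so its Hessian is the constant matrix H = [[0, 2, 2], [2, -4, -2], [2, -2, 4]].
Leading principal minors: 0, -4, -16.
Neither pattern holds ⇒ H is indefinite ⇒ neither convex nor concave.

neither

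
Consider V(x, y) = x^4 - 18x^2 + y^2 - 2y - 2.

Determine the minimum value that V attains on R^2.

V(x,y) separates as P(x) + Q(y) − 2, so its minimum is min P + min Q − 2.
P'(x) = 4x(x - 3)(x + 3) vanishes at x ∈ {-3, 0, 3}; Q'(y) = 2y - 2 vanishes at y ∈ {1}.
Local minima of P (where P''>0): P(-3)=-81, P(3)=-81. Local minima of Q: Q(1)=-1.
So the global minimum of V is P(-3) + Q(1) − 2 = -81 − 1 − 2 = -84, attained at (-3, 1).

-84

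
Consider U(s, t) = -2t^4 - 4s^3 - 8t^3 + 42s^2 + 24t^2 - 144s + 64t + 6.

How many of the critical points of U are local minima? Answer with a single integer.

U separates as a function of s plus a function of t, so ∇U=0 decouples.
∂U/∂s = -12(s - 4)(s - 3) = 0 at s ∈ {3, 4}; ∂U/∂t = -8(t - 2)(t + 1)(t + 4) = 0 at t ∈ {-4, -1, 2}.
The Hessian is diagonal: diag(U_ss, U_tt). Second derivatives: U_ss(3)=12, U_ss(4)=-12; U_tt(-4)=-144, U_tt(-1)=72, U_tt(2)=-144.
Local minima occur where both diagonal entries positive: (3, -1). Count: 1.

1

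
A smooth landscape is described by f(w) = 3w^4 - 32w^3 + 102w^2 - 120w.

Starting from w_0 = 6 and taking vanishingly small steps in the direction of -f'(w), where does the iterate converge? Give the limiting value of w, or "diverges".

5

f'(w) = 12(w - 5)(w - 2)(w - 1), so f'(6) = 240.
Gradient descent moves in the -f' direction, i.e. w is decreasing.
The nearest critical point in that direction is w = 5, where f'' = 144 > 0 (a local minimum). The iterate converges there.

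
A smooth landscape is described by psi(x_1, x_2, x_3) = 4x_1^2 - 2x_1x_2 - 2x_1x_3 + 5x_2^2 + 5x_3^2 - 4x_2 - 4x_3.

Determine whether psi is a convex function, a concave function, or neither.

convex

psi is quadratic, so its Hessian is the constant matrix H = [[8, -2, -2], [-2, 10, 0], [-2, 0, 10]].
Leading principal minors: 8, 76, 720.
All positive ⇒ H ≻ 0 ⇒ convex.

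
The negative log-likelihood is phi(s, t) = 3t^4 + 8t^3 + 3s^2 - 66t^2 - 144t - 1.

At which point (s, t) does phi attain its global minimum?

phi(s,t) separates as P(s) + Q(t) − 1, so its minimum is min P + min Q − 1.
P'(s) = 6s vanishes at s ∈ {0}; Q'(t) = 12(t - 3)(t + 1)(t + 4) vanishes at t ∈ {-4, -1, 3}.
Local minima of P (where P''>0): P(0)=0. Local minima of Q: Q(-4)=-224, Q(3)=-567.
So the global minimum of phi is P(0) + Q(3) − 1 = 0 − 567 − 1 = -568, attained at (0, 3).

(0, 3)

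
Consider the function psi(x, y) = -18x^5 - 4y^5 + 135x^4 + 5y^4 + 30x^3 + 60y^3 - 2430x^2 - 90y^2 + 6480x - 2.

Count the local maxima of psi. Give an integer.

psi separates as a function of x plus a function of y, so ∇psi=0 decouples.
∂psi/∂x = -90(x - 4)(x - 3)(x - 2)(x + 3) = 0 at x ∈ {-3, 2, 3, 4}; ∂psi/∂y = -20y(y - 3)(y - 1)(y + 3) = 0 at y ∈ {-3, 0, 1, 3}.
The Hessian is diagonal: diag(psi_xx, psi_yy). Second derivatives: psi_xx(-3)=18900, psi_xx(2)=-900, psi_xx(3)=540, psi_xx(4)=-1260; psi_yy(-3)=1440, psi_yy(0)=-180, psi_yy(1)=160, psi_yy(3)=-720.
Local maxima occur where both diagonal entries negative: (2, 0), (2, 3), (4, 0), (4, 3). Count: 4.

4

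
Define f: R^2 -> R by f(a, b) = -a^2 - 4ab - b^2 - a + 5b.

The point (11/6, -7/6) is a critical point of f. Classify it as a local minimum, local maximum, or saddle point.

The Hessian of f is constant: H = [[-2, -4], [-4, -2]].
det(H) = (-2)·(-2) − (-4)² = -12.
Since det(H) < 0, H is indefinite and the critical point is a saddle point.

saddle point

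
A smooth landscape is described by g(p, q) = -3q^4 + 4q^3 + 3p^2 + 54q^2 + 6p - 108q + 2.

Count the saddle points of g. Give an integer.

2

g separates as a function of p plus a function of q, so ∇g=0 decouples.
∂g/∂p = 6(p + 1) = 0 at p ∈ {-1}; ∂g/∂q = -12(q - 3)(q - 1)(q + 3) = 0 at q ∈ {-3, 1, 3}.
The Hessian is diagonal: diag(g_pp, g_qq). Second derivatives: g_pp(-1)=6; g_qq(-3)=-288, g_qq(1)=96, g_qq(3)=-144.
Saddle points occur where the two diagonal entries have opposite signs: (-1, -3), (-1, 3). Count: 2.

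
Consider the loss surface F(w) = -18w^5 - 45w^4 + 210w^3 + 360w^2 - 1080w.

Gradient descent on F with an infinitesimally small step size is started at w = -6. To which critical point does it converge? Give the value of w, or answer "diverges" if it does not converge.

-3

F'(w) = -90(w - 2)(w - 1)(w + 2)(w + 3), so F'(-6) = -60480.
Gradient descent moves in the -F' direction, i.e. w is increasing.
The nearest critical point in that direction is w = -3, where F'' = 1800 > 0 (a local minimum). The iterate converges there.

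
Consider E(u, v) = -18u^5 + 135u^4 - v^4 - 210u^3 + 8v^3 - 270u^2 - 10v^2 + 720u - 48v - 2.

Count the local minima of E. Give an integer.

E separates as a function of u plus a function of v, so ∇E=0 decouples.
∂E/∂u = -90(u - 4)(u - 2)(u - 1)(u + 1) = 0 at u ∈ {-1, 1, 2, 4}; ∂E/∂v = -4(v - 4)(v - 3)(v + 1) = 0 at v ∈ {-1, 3, 4}.
The Hessian is diagonal: diag(E_uu, E_vv). Second derivatives: E_uu(-1)=2700, E_uu(1)=-540, E_uu(2)=540, E_uu(4)=-2700; E_vv(-1)=-80, E_vv(3)=16, E_vv(4)=-20.
Local minima occur where both diagonal entries positive: (-1, 3), (2, 3). Count: 2.

2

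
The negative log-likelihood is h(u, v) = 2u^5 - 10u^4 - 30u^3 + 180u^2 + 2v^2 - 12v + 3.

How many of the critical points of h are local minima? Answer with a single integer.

h separates as a function of u plus a function of v, so ∇h=0 decouples.
∂h/∂u = 10u(u - 4)(u - 3)(u + 3) = 0 at u ∈ {-3, 0, 3, 4}; ∂h/∂v = 4(v - 3) = 0 at v ∈ {3}.
The Hessian is diagonal: diag(h_uu, h_vv). Second derivatives: h_uu(-3)=-1260, h_uu(0)=360, h_uu(3)=-180, h_uu(4)=280; h_vv(3)=4.
Local minima occur where both diagonal entries positive: (0, 3), (4, 3). Count: 2.

2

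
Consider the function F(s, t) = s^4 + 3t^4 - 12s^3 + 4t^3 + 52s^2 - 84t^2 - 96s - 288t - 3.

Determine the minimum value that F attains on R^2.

-1539

F(s,t) separates as P(s) + Q(t) − 3, so its minimum is min P + min Q − 3.
P'(s) = 4(s - 4)(s - 3)(s - 2) vanishes at s ∈ {2, 3, 4}; Q'(t) = 12(t - 4)(t + 2)(t + 3) vanishes at t ∈ {-3, -2, 4}.
Local minima of P (where P''>0): P(2)=-64, P(4)=-64. Local minima of Q: Q(-3)=243, Q(4)=-1472.
So the global minimum of F is P(2) + Q(4) − 3 = -64 − 1472 − 3 = -1539, attained at (2, 4).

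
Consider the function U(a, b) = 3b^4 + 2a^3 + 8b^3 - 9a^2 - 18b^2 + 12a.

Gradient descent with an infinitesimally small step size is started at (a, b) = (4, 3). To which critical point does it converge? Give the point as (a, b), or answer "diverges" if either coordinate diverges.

(2, 1)

U is separable, so gradient descent decouples: a follows -∂U/∂a, b follows -∂U/∂b.
∂U/∂a = 6(a - 2)(a - 1); at a=4 this is 36, so a decreases.
∂U/∂b = 12b(b - 1)(b + 3); at b=3 this is 432, so b decreases.
a converges to its nearest critical value 2 (a local min of the a-part); b converges to 1. The iterate converges to (2, 1).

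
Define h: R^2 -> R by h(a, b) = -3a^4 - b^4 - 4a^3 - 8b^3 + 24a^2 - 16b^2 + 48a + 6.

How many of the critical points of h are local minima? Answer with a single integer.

h separates as a function of a plus a function of b, so ∇h=0 decouples.
∂h/∂a = -12(a - 2)(a + 1)(a + 2) = 0 at a ∈ {-2, -1, 2}; ∂h/∂b = -4b(b + 2)(b + 4) = 0 at b ∈ {-4, -2, 0}.
The Hessian is diagonal: diag(h_aa, h_bb). Second derivatives: h_aa(-2)=-48, h_aa(-1)=36, h_aa(2)=-144; h_bb(-4)=-32, h_bb(-2)=16, h_bb(0)=-32.
Local minima occur where both diagonal entries positive: (-1, -2). Count: 1.

1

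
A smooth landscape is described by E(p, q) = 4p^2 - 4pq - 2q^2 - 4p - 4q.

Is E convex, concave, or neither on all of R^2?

E is quadratic, so its Hessian is the constant matrix H = [[8, -4], [-4, -4]].
det(H) = -48, tr(H) = 4.
det(H) < 0, so H is indefinite: neither convex nor concave.

neither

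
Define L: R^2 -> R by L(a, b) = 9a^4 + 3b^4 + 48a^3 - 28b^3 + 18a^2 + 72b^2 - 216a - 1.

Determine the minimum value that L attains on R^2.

-142

L(a,b) separates as P(a) + Q(b) − 1, so its minimum is min P + min Q − 1.
P'(a) = 36(a - 1)(a + 2)(a + 3) vanishes at a ∈ {-3, -2, 1}; Q'(b) = 12b(b - 4)(b - 3) vanishes at b ∈ {0, 3, 4}.
Local minima of P (where P''>0): P(-3)=243, P(1)=-141. Local minima of Q: Q(0)=0, Q(4)=128.
So the global minimum of L is P(1) + Q(0) − 1 = -141 + 0 − 1 = -142, attained at (1, 0).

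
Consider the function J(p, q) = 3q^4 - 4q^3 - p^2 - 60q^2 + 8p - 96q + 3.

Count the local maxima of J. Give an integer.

J separates as a function of p plus a function of q, so ∇J=0 decouples.
∂J/∂p = -2(p - 4) = 0 at p ∈ {4}; ∂J/∂q = 12(q - 4)(q + 1)(q + 2) = 0 at q ∈ {-2, -1, 4}.
The Hessian is diagonal: diag(J_pp, J_qq). Second derivatives: J_pp(4)=-2; J_qq(-2)=72, J_qq(-1)=-60, J_qq(4)=360.
Local maxima occur where both diagonal entries negative: (4, -1). Count: 1.

1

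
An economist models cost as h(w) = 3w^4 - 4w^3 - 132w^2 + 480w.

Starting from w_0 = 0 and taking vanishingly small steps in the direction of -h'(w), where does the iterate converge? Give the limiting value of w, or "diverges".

-5

h'(w) = 12(w - 4)(w - 2)(w + 5), so h'(0) = 480.
Gradient descent moves in the -h' direction, i.e. w is decreasing.
The nearest critical point in that direction is w = -5, where h'' = 756 > 0 (a local minimum). The iterate converges there.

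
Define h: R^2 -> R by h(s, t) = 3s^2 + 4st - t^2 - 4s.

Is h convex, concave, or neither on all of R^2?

neither

h is quadratic, so its Hessian is the constant matrix H = [[6, 4], [4, -2]].
det(H) = -28, tr(H) = 4.
det(H) < 0, so H is indefinite: neither convex nor concave.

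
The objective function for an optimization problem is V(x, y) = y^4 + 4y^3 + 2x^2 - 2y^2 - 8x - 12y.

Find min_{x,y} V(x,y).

-17

V(x,y) separates as P(x) + Q(y), so its minimum is min P + min Q.
P'(x) = 4x - 8 vanishes at x ∈ {2}; Q'(y) = 4(y - 1)(y + 1)(y + 3) vanishes at y ∈ {-3, -1, 1}.
Local minima of P (where P''>0): P(2)=-8. Local minima of Q: Q(-3)=-9, Q(1)=-9.
So the global minimum of V is P(2) + Q(-3) = -8 − 9 = -17, attained at (2, -3).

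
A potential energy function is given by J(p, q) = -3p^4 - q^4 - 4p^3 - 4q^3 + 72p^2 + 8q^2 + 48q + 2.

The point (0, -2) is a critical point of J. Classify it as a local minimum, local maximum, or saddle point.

local minimum

The mixed partial ∂²J/∂p∂q is 0, so the Hessian at any point is diag(J_pp, J_qq) = diag(12(-3p^2 - 2p + 12), 4(-3q^2 - 6q + 4)).
At (0, -2): H = diag(144, 16).
Both eigenvalues are positive, so H is positive definite: a local minimum.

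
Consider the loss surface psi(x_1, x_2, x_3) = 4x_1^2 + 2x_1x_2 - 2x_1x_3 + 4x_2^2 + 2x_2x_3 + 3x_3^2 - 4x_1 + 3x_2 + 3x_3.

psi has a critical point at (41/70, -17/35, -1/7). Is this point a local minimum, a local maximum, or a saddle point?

The Hessian is constant: H = [[8, 2, -2], [2, 8, 2], [-2, 2, 6]].
Leading principal minors: Δ₁ = 8, Δ₂ = 60, Δ₃ = 280.
All leading minors are positive, so H is positive definite: a local minimum.

local minimum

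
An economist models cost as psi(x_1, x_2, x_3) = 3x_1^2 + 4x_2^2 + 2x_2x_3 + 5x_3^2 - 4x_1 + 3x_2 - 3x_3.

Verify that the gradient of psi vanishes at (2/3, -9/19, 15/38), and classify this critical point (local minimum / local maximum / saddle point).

local minimum

∇psi = (6x_1 - 4, 8x_2 + 2x_3 + 3, 2x_2 + 10x_3 - 3); substituting (2/3, -9/19, 15/38) gives ∇psi = (0, 0, 0), so (2/3, -9/19, 15/38) is indeed a critical point.
The Hessian is constant: H = [[6, 0, 0], [0, 8, 2], [0, 2, 10]].
Leading principal minors: Δ₁ = 6, Δ₂ = 48, Δ₃ = 456.
All leading minors are positive, so H is positive definite: a local minimum.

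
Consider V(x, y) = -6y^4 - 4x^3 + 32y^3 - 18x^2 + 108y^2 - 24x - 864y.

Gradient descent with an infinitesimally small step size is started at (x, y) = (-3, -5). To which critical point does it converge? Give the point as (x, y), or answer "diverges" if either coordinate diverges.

V is separable, so gradient descent decouples: x follows -∂V/∂x, y follows -∂V/∂y.
∂V/∂x = -12(x + 1)(x + 2); at x=-3 this is -24, so x increases.
∂V/∂y = -24(y - 4)(y - 3)(y + 3); at y=-5 this is 3456, so y decreases.
The y-coordinate has no critical point in that direction and runs off to infinity.

diverges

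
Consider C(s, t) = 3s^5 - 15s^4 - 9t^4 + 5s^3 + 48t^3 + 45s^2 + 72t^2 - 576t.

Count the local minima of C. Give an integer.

2

C separates as a function of s plus a function of t, so ∇C=0 decouples.
∂C/∂s = 15s(s - 3)(s - 2)(s + 1) = 0 at s ∈ {-1, 0, 2, 3}; ∂C/∂t = -36(t - 4)(t - 2)(t + 2) = 0 at t ∈ {-2, 2, 4}.
The Hessian is diagonal: diag(C_ss, C_tt). Second derivatives: C_ss(-1)=-180, C_ss(0)=90, C_ss(2)=-90, C_ss(3)=180; C_tt(-2)=-864, C_tt(2)=288, C_tt(4)=-432.
Local minima occur where both diagonal entries positive: (0, 2), (3, 2). Count: 2.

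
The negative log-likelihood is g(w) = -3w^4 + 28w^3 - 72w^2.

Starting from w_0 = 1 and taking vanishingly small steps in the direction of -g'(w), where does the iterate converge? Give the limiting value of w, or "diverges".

3

g'(w) = -12w(w - 4)(w - 3), so g'(1) = -72.
Gradient descent moves in the -g' direction, i.e. w is increasing.
The nearest critical point in that direction is w = 3, where g'' = 36 > 0 (a local minimum). The iterate converges there.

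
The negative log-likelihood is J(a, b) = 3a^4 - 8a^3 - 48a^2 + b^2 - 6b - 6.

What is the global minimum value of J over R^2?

J(a,b) separates as P(a) + Q(b) − 6, so its minimum is min P + min Q − 6.
P'(a) = 12a(a - 4)(a + 2) vanishes at a ∈ {-2, 0, 4}; Q'(b) = 2b - 6 vanishes at b ∈ {3}.
Local minima of P (where P''>0): P(-2)=-80, P(4)=-512. Local minima of Q: Q(3)=-9.
So the global minimum of J is P(4) + Q(3) − 6 = -512 − 9 − 6 = -527, attained at (4, 3).

-527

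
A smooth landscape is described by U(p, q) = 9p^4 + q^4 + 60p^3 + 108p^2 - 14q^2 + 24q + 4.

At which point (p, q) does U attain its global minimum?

(0, -3)

U(p,q) separates as A(p) + B(q) + 4, so its minimum is min A + min B + 4.
A'(p) = 36p(p + 2)(p + 3) vanishes at p ∈ {-3, -2, 0}; B'(q) = 4(q - 2)(q - 1)(q + 3) vanishes at q ∈ {-3, 1, 2}.
Local minima of A (where A''>0): A(-3)=81, A(0)=0. Local minima of B: B(-3)=-117, B(2)=8.
So the global minimum of U is A(0) + B(-3) + 4 = 0 − 117 + 4 = -113, attained at (0, -3).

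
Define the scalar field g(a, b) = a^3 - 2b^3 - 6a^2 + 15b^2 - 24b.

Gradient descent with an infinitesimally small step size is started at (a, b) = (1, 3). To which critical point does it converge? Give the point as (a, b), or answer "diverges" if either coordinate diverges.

g is separable, so gradient descent decouples: a follows -∂g/∂a, b follows -∂g/∂b.
∂g/∂a = 3a(a - 4); at a=1 this is -9, so a increases.
∂g/∂b = -6(b - 4)(b - 1); at b=3 this is 12, so b decreases.
a converges to its nearest critical value 4 (a local min of the a-part); b converges to 1. The iterate converges to (4, 1).

(4, 1)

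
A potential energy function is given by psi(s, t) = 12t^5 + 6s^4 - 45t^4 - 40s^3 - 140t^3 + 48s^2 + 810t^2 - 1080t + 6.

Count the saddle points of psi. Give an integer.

psi separates as a function of s plus a function of t, so ∇psi=0 decouples.
∂psi/∂s = 24s(s - 4)(s - 1) = 0 at s ∈ {0, 1, 4}; ∂psi/∂t = 60(t - 3)(t - 2)(t - 1)(t + 3) = 0 at t ∈ {-3, 1, 2, 3}.
The Hessian is diagonal: diag(psi_ss, psi_tt). Second derivatives: psi_ss(0)=96, psi_ss(1)=-72, psi_ss(4)=288; psi_tt(-3)=-7200, psi_tt(1)=480, psi_tt(2)=-300, psi_tt(3)=720.
Saddle points occur where the two diagonal entries have opposite signs: (0, -3), (0, 2), (1, 1), (1, 3), (4, -3), (4, 2). Count: 6.

6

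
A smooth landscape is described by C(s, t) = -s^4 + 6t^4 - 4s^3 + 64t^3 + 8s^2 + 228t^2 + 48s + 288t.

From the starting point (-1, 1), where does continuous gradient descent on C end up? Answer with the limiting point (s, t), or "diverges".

(-2, -1)

C is separable, so gradient descent decouples: s follows -∂C/∂s, t follows -∂C/∂t.
∂C/∂s = -4(s - 2)(s + 2)(s + 3); at s=-1 this is 24, so s decreases.
∂C/∂t = 24(t + 1)(t + 3)(t + 4); at t=1 this is 960, so t decreases.
s converges to its nearest critical value -2 (a local min of the s-part); t converges to -1. The iterate converges to (-2, -1).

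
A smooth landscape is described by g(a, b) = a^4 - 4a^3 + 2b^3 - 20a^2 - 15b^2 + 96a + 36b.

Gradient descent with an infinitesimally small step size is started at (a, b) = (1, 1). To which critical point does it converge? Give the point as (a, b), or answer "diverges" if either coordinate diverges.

diverges

g is separable, so gradient descent decouples: a follows -∂g/∂a, b follows -∂g/∂b.
∂g/∂a = 4(a - 4)(a - 2)(a + 3); at a=1 this is 48, so a decreases.
∂g/∂b = 6(b - 3)(b - 2); at b=1 this is 12, so b decreases.
The b-coordinate has no critical point in that direction and runs off to infinity.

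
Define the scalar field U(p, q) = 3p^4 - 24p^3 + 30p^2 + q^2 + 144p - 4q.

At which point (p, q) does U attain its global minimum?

U(p,q) separates as A(p) + B(q), so its minimum is min A + min B.
A'(p) = 12(p - 4)(p - 3)(p + 1) vanishes at p ∈ {-1, 3, 4}; B'(q) = 2q - 4 vanishes at q ∈ {2}.
Local minima of A (where A''>0): A(-1)=-87, A(4)=288. Local minima of B: B(2)=-4.
So the global minimum of U is A(-1) + B(2) = -87 − 4 = -91, attained at (-1, 2).

(-1, 2)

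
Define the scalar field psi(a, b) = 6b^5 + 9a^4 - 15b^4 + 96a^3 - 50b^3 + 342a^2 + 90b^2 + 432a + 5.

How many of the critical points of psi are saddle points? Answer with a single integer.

6

psi separates as a function of a plus a function of b, so ∇psi=0 decouples.
∂psi/∂a = 36(a + 1)(a + 3)(a + 4) = 0 at a ∈ {-4, -3, -1}; ∂psi/∂b = 30b(b - 3)(b - 1)(b + 2) = 0 at b ∈ {-2, 0, 1, 3}.
The Hessian is diagonal: diag(psi_aa, psi_bb). Second derivatives: psi_aa(-4)=108, psi_aa(-3)=-72, psi_aa(-1)=216; psi_bb(-2)=-900, psi_bb(0)=180, psi_bb(1)=-180, psi_bb(3)=900.
Saddle points occur where the two diagonal entries have opposite signs: (-4, -2), (-4, 1), (-3, 0), (-3, 3), (-1, -2), (-1, 1). Count: 6.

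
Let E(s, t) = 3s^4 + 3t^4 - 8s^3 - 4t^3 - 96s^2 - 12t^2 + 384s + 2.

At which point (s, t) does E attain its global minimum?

(-4, 2)

E(s,t) separates as P(s) + Q(t) + 2, so its minimum is min P + min Q + 2.
P'(s) = 12(s - 4)(s - 2)(s + 4) vanishes at s ∈ {-4, 2, 4}; Q'(t) = 12t(t - 2)(t + 1) vanishes at t ∈ {-1, 0, 2}.
Local minima of P (where P''>0): P(-4)=-1792, P(4)=256. Local minima of Q: Q(-1)=-5, Q(2)=-32.
So the global minimum of E is P(-4) + Q(2) + 2 = -1792 − 32 + 2 = -1822, attained at (-4, 2).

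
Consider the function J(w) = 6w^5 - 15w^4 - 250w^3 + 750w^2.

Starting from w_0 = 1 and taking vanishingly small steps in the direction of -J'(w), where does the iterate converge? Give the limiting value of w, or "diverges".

0

J'(w) = 30w(w - 5)(w - 2)(w + 5), so J'(1) = 720.
Gradient descent moves in the -J' direction, i.e. w is decreasing.
The nearest critical point in that direction is w = 0, where J'' = 1500 > 0 (a local minimum). The iterate converges there.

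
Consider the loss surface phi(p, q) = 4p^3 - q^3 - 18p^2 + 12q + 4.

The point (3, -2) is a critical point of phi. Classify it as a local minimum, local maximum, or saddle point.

local minimum

The mixed partial ∂²phi/∂p∂q is 0, so the Hessian at any point is diag(phi_pp, phi_qq) = diag(12(2p - 3), -6q).
At (3, -2): H = diag(36, 12).
Both eigenvalues are positive, so H is positive definite: a local minimum.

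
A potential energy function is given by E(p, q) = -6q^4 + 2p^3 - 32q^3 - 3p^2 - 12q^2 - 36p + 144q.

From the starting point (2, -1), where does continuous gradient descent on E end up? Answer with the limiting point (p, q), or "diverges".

E is separable, so gradient descent decouples: p follows -∂E/∂p, q follows -∂E/∂q.
∂E/∂p = 6(p - 3)(p + 2); at p=2 this is -24, so p increases.
∂E/∂q = -24(q - 1)(q + 2)(q + 3); at q=-1 this is 96, so q decreases.
p converges to its nearest critical value 3 (a local min of the p-part); q converges to -2. The iterate converges to (3, -2).

(3, -2)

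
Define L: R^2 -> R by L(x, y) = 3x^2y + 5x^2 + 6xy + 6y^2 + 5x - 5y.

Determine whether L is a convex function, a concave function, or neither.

The term 3x^2y is cubic, so the Hessian is not constant.
∂²L/∂x² = 6y + 10, which takes both signs as y varies (negative for sufficiently negative y). A diagonal entry of the Hessian changing sign means the Hessian is neither positive- nor negative-semidefinite on all of R^2.

neither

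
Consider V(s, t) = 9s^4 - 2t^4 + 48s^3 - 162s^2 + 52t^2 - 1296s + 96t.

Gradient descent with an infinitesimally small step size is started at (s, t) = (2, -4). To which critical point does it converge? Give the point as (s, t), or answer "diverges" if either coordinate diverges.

diverges

V is separable, so gradient descent decouples: s follows -∂V/∂s, t follows -∂V/∂t.
∂V/∂s = 36(s - 3)(s + 3)(s + 4); at s=2 this is -1080, so s increases.
∂V/∂t = -8(t - 4)(t + 1)(t + 3); at t=-4 this is 192, so t decreases.
The t-coordinate has no critical point in that direction and runs off to infinity.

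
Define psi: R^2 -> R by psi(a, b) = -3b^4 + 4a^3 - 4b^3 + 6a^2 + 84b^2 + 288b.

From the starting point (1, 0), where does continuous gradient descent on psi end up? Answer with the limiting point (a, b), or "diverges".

psi is separable, so gradient descent decouples: a follows -∂psi/∂a, b follows -∂psi/∂b.
∂psi/∂a = 12a(a + 1); at a=1 this is 24, so a decreases.
∂psi/∂b = -12(b - 4)(b + 2)(b + 3); at b=0 this is 288, so b decreases.
a converges to its nearest critical value 0 (a local min of the a-part); b converges to -2. The iterate converges to (0, -2).

(0, -2)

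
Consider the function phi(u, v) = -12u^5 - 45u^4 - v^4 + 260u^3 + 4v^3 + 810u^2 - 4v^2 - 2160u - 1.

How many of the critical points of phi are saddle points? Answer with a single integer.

phi separates as a function of u plus a function of v, so ∇phi=0 decouples.
∂phi/∂u = -60(u - 3)(u - 1)(u + 3)(u + 4) = 0 at u ∈ {-4, -3, 1, 3}; ∂phi/∂v = -4v(v - 2)(v - 1) = 0 at v ∈ {0, 1, 2}.
The Hessian is diagonal: diag(phi_uu, phi_vv). Second derivatives: phi_uu(-4)=2100, phi_uu(-3)=-1440, phi_uu(1)=2400, phi_uu(3)=-5040; phi_vv(0)=-8, phi_vv(1)=4, phi_vv(2)=-8.
Saddle points occur where the two diagonal entries have opposite signs: (-4, 0), (-4, 2), (-3, 1), (1, 0), (1, 2), (3, 1). Count: 6.

6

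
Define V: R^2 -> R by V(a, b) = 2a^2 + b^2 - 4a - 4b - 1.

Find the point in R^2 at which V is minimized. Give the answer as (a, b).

V(a,b) separates as P(a) + Q(b) − 1, so its minimum is min P + min Q − 1.
P'(a) = 4a - 4 vanishes at a ∈ {1}; Q'(b) = 2b - 4 vanishes at b ∈ {2}.
Local minima of P (where P''>0): P(1)=-2. Local minima of Q: Q(2)=-4.
So the global minimum of V is P(1) + Q(2) − 1 = -2 − 4 − 1 = -7, attained at (1, 2).

(1, 2)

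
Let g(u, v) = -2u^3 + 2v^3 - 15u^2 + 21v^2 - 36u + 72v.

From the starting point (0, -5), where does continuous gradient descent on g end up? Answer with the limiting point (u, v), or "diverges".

g is separable, so gradient descent decouples: u follows -∂g/∂u, v follows -∂g/∂v.
∂g/∂u = -6(u + 2)(u + 3); at u=0 this is -36, so u increases.
∂g/∂v = 6(v + 3)(v + 4); at v=-5 this is 12, so v decreases.
The u-coordinate has no critical point in that direction and runs off to infinity.

diverges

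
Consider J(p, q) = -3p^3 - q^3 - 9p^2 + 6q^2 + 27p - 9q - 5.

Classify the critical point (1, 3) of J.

local maximum

The mixed partial ∂²J/∂p∂q is 0, so the Hessian at any point is diag(J_pp, J_qq) = diag(-18(p + 1), 6(-q + 2)).
At (1, 3): H = diag(-36, -6).
Both eigenvalues are negative, so H is negative definite: a local maximum.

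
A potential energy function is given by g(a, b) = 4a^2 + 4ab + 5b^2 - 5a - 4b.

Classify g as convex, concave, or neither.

g is quadratic, so its Hessian is the constant matrix H = [[8, 4], [4, 10]].
det(H) = 64, tr(H) = 18.
det(H) > 0 and tr(H) > 0, so H is positive definite everywhere: convex.

convex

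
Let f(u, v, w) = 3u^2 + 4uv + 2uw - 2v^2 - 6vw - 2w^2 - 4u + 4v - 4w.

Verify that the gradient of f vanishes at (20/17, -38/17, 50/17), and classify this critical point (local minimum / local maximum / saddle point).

saddle point

∇f = (6u + 4v + 2w - 4, 4u - 4v - 6w + 4, 2u - 6v - 4w - 4); substituting (20/17, -38/17, 50/17) gives ∇f = (0, 0, 0), so (20/17, -38/17, 50/17) is indeed a critical point.
The Hessian is constant: H = [[6, 4, 2], [4, -4, -6], [2, -6, -4]].
Leading principal minors: Δ₁ = 6, Δ₂ = -40, Δ₃ = -136.
The minors fit neither the all-positive nor the alternating-sign pattern, so H is indefinite: a saddle point.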